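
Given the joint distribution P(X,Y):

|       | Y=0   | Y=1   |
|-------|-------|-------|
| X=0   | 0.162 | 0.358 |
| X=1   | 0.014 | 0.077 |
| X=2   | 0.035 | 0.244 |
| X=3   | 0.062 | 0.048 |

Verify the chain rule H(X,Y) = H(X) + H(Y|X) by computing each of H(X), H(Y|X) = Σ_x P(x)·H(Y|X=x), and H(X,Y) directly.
H(X) = 1.6694 bits, H(Y|X) = 0.7824 bits, H(X,Y) = 2.4518 bits

Marginal of X (row sums):
  P(X=0) = 0.162 + 0.358 = 0.520
  P(X=1) = 0.014 + 0.077 = 0.091
  P(X=2) = 0.035 + 0.244 = 0.279
  P(X=3) = 0.062 + 0.048 = 0.110
H(X) = -[0.520·log₂(0.520) + 0.091·log₂(0.091) + 0.279·log₂(0.279) + 0.110·log₂(0.110)]
  = 0.4906 + 0.3147 + 0.5138 + 0.3503 = 1.6694 bits

H(Y|X) = Σ_x P(x)·H(Y|X=x):
  X=0: P(X=0) = 0.520, P(Y|X=0) = (81/260, 179/260) → H(Y|X=0) = 0.8949
  X=1: P(X=1) = 0.091, P(Y|X=1) = (2/13, 11/13) → H(Y|X=1) = 0.6194
  X=2: P(X=2) = 0.279, P(Y|X=2) = (35/279, 244/279) → H(Y|X=2) = 0.5448
  X=3: P(X=3) = 0.110, P(Y|X=3) = (31/55, 24/55) → H(Y|X=3) = 0.9883
H(Y|X) = 0.520·0.8949 + 0.091·0.6194 + 0.279·0.5448 + 0.110·0.9883 = 0.7824 bits

H(X,Y) = -Σ_{x,y} P(x,y) log₂ P(x,y). Per-cell terms -P(x,y)·log₂P(x,y):
  X=0: 0.4254, 0.5305
  X=1: 0.0862, 0.2848
  X=2: 0.1693, 0.4966
  X=3: 0.2487, 0.2103
Sum of the 8 terms: H(X,Y) = 2.4518 bits

Chain rule check:
  H(X) + H(Y|X) = 1.6694 + 0.7824 = 2.4518 bits
  H(X,Y) = 2.4518 bits
✓ Chain rule verified.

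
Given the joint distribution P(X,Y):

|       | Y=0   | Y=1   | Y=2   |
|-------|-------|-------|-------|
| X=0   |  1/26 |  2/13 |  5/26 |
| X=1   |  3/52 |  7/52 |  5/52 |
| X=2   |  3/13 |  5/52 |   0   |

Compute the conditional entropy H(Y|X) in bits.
1.2435 bits

H(Y|X) = H(X,Y) - H(X)

H(X,Y) = -Σ_{x,y} P(x,y) log₂ P(x,y). Per-cell terms -P(x,y)·log₂P(x,y):
  X=0: 0.18079, 0.41545, 0.45741
  X=1: 0.23743, 0.38945, 0.32486
  X=2: 0.48819, 0.32486, 0.00000
  (cells with P = 0 contribute 0)
Sum of the 9 terms: H(X,Y) = 2.8184 bits

Marginal of X (row sums):
  P(X=0) = 1/26 + 2/13 + 5/26 = 5/13
  P(X=1) = 3/52 + 7/52 + 5/52 = 15/52
  P(X=2) = 3/13 + 5/52 + 0 = 17/52
H(X) = -[(5/13)·log₂(5/13) + (15/52)·log₂(15/52) + (17/52)·log₂(17/52)]
  = 0.53020 + 0.51737 + 0.52732 = 1.5749 bits

H(Y|X) = H(X,Y) - H(X) = 2.8184 - 1.5749 = 1.2435 bits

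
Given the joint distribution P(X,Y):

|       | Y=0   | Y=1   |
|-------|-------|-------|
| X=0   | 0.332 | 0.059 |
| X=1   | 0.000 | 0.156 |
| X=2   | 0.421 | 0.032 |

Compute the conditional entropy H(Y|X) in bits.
0.4062 bits

H(Y|X) = H(X,Y) - H(X)

H(X,Y) = -Σ_{x,y} P(x,y) log₂ P(x,y). Per-cell terms -P(x,y)·log₂P(x,y):
  X=0: 0.528127, 0.240905
  X=1: 0.000000, 0.418140
  X=2: 0.525453, 0.158905
  (cells with P = 0 contribute 0)
Sum of the 6 terms: H(X,Y) = 1.87153 bits

Marginal of X (row sums):
  P(X=0) = 0.332 + 0.059 = 0.391
  P(X=1) = 0.000 + 0.156 = 0.156
  P(X=2) = 0.421 + 0.032 = 0.453
H(X) = -[0.391·log₂(0.391) + 0.156·log₂(0.156) + 0.453·log₂(0.453)]
  = 0.529711 + 0.418140 + 0.517515 = 1.46537 bits

H(Y|X) = H(X,Y) - H(X) = 1.87153 - 1.46537 = 0.4062 bits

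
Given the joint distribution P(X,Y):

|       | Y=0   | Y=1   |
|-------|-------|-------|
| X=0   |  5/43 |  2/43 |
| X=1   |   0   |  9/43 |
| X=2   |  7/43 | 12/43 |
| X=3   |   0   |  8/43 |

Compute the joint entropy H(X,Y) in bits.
2.4307 bits

H(X,Y) = -Σ_{x,y} P(x,y) log₂ P(x,y). Per-cell terms -P(x,y)·log₂P(x,y):
  X=0: 0.36097, 0.20587
  X=1: 0.00000, 0.47226
  X=2: 0.42633, 0.51385
  X=3: 0.00000, 0.45140
  (cells with P = 0 contribute 0)
Sum of the 8 terms: H(X,Y) = 2.4307 bits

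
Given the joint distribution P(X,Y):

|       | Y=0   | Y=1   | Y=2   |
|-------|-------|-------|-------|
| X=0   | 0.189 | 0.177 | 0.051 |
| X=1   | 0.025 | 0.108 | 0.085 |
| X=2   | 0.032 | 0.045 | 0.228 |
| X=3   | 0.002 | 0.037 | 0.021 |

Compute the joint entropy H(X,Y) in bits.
3.0550 bits

H(X,Y) = -Σ_{x,y} P(x,y) log₂ P(x,y). Per-cell terms -P(x,y)·log₂P(x,y):
  X=0: 0.4543, 0.4422, 0.2190
  X=1: 0.1330, 0.3468, 0.3023
  X=2: 0.1589, 0.2013, 0.4863
  X=3: 0.0179, 0.1760, 0.1170
Sum of the 12 terms: H(X,Y) = 3.0550 bits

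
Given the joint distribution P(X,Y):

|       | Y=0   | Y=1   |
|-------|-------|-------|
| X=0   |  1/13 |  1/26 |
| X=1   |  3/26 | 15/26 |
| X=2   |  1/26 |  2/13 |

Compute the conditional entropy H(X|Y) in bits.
1.0996 bits

H(X|Y) = H(X,Y) - H(Y)

H(X,Y) = -Σ_{x,y} P(x,y) log₂ P(x,y). Per-cell terms -P(x,y)·log₂P(x,y):
  X=0: 0.284649, 0.180786
  X=1: 0.359478, 0.457817
  X=2: 0.180786, 0.415452
Sum of the 6 terms: H(X,Y) = 1.87897 bits

Marginal of Y (column sums):
  P(Y=0) = 1/13 + 3/26 + 1/26 = 3/13
  P(Y=1) = 1/26 + 15/26 + 2/13 = 10/13
H(Y) = -[(3/13)·log₂(3/13) + (10/13)·log₂(10/13)]
  = 0.488187 + 0.291163 = 0.77935 bits

H(X|Y) = H(X,Y) - H(Y) = 1.87897 - 0.77935 = 1.0996 bits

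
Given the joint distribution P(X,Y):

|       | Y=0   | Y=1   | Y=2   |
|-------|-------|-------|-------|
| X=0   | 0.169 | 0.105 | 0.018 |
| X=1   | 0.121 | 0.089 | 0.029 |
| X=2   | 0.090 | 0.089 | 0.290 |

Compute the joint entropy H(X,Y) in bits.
2.8478 bits

H(X,Y) = -Σ_{x,y} P(x,y) log₂ P(x,y). Per-cell terms -P(x,y)·log₂P(x,y):
  X=0: 0.4335, 0.3414, 0.1043
  X=1: 0.3687, 0.3106, 0.1481
  X=2: 0.3127, 0.3106, 0.5179
Sum of the 9 terms: H(X,Y) = 2.8478 bits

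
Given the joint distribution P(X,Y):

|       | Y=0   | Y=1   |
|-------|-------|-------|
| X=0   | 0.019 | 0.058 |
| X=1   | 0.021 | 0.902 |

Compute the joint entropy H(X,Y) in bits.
0.5982 bits

H(X,Y) = -Σ_{x,y} P(x,y) log₂ P(x,y). Per-cell terms -P(x,y)·log₂P(x,y):
  X=0: 0.108639, 0.238253
  X=1: 0.117043, 0.134218
Sum of the 4 terms: H(X,Y) = 0.5982 bits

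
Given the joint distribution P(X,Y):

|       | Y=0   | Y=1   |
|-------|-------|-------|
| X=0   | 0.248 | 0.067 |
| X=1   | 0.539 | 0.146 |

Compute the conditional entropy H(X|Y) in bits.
0.8989 bits

H(X|Y) = H(X,Y) - H(Y)

H(X,Y) = -Σ_{x,y} P(x,y) log₂ P(x,y). Per-cell terms -P(x,y)·log₂P(x,y):
  X=0: 0.49887, 0.26128
  X=1: 0.48060, 0.40529
Sum of the 4 terms: H(X,Y) = 1.64604 bits

Marginal of Y (column sums):
  P(Y=0) = 0.248 + 0.539 = 0.787
  P(Y=1) = 0.067 + 0.146 = 0.213
H(Y) = -[0.787·log₂(0.787) + 0.213·log₂(0.213)]
  = 0.27196 + 0.47522 = 0.74718 bits

H(X|Y) = H(X,Y) - H(Y) = 1.64604 - 0.74718 = 0.8989 bits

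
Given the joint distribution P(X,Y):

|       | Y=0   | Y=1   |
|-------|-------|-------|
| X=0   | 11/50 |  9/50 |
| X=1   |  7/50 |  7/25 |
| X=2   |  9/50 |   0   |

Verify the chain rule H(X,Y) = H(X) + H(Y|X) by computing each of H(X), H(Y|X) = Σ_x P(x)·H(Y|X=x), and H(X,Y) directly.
H(X) = 1.4997 bits, H(Y|X) = 0.7828 bits, H(X,Y) = 2.2825 bits

Marginal of X (row sums):
  P(X=0) = 11/50 + 9/50 = 2/5
  P(X=1) = 7/50 + 7/25 = 21/50
  P(X=2) = 9/50 + 0 = 9/50
H(X) = -[(2/5)·log₂(2/5) + (21/50)·log₂(21/50) + (9/50)·log₂(9/50)]
  = 0.5288 + 0.5256 + 0.4453 = 1.4997 bits

H(Y|X) = Σ_x P(x)·H(Y|X=x):
  X=0: P(X=0) = 2/5, P(Y|X=0) = (11/20, 9/20) → H(Y|X=0) = 0.9928
  X=1: P(X=1) = 21/50, P(Y|X=1) = (1/3, 2/3) → H(Y|X=1) = 0.9183
  X=2: P(X=2) = 9/50, P(Y|X=2) = (1, 0) → H(Y|X=2) = 0.0000
H(Y|X) = (2/5)·0.9928 + (21/50)·0.9183 + (9/50)·0.0000 = 0.7828 bits

H(X,Y) = -Σ_{x,y} P(x,y) log₂ P(x,y). Per-cell terms -P(x,y)·log₂P(x,y):
  X=0: 0.4806, 0.4453
  X=1: 0.3971, 0.5142
  X=2: 0.4453, 0.0000
  (cells with P = 0 contribute 0)
Sum of the 6 terms: H(X,Y) = 2.2825 bits

Chain rule check:
  H(X) + H(Y|X) = 1.4997 + 0.7828 = 2.2825 bits
  H(X,Y) = 2.2825 bits
✓ Chain rule verified.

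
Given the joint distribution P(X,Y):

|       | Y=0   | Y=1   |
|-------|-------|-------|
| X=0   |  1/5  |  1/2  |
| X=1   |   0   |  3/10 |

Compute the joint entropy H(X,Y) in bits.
1.4855 bits

H(X,Y) = -Σ_{x,y} P(x,y) log₂ P(x,y). Per-cell terms -P(x,y)·log₂P(x,y):
  X=0: 0.4644, 0.5000
  X=1: 0.0000, 0.5211
  (cells with P = 0 contribute 0)
Sum of the 4 terms: H(X,Y) = 1.4855 bits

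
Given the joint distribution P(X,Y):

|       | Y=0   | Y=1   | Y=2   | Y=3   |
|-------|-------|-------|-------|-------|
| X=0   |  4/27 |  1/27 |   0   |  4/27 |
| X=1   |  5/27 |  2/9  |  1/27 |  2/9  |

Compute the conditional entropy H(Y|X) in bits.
1.6651 bits

H(Y|X) = H(X,Y) - H(X)

H(X,Y) = -Σ_{x,y} P(x,y) log₂ P(x,y). Per-cell terms -P(x,y)·log₂P(x,y):
  X=0: 0.408131, 0.176107, 0.000000, 0.408131
  X=1: 0.450548, 0.482206, 0.176107, 0.482206
  (cells with P = 0 contribute 0)
Sum of the 8 terms: H(X,Y) = 2.58344 bits

Marginal of X (row sums):
  P(X=0) = 4/27 + 1/27 + 0 + 4/27 = 1/3
  P(X=1) = 5/27 + 2/9 + 1/27 + 2/9 = 2/3
H(X) = -[(1/3)·log₂(1/3) + (2/3)·log₂(2/3)]
  = 0.528321 + 0.389975 = 0.91830 bits

H(Y|X) = H(X,Y) - H(X) = 2.58344 - 0.91830 = 1.6651 bits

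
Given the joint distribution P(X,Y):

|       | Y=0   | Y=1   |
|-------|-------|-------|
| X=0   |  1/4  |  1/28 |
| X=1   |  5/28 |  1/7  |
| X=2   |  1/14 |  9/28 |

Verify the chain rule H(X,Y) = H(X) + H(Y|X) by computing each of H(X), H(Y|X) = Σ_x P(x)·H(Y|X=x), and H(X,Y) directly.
H(X) = 1.5722 bits, H(Y|X) = 0.7426 bits, H(X,Y) = 2.3148 bits

Marginal of X (row sums):
  P(X=0) = 1/4 + 1/28 = 2/7
  P(X=1) = 5/28 + 1/7 = 9/28
  P(X=2) = 1/14 + 9/28 = 11/28
H(X) = -[(2/7)·log₂(2/7) + (9/28)·log₂(9/28) + (11/28)·log₂(11/28)]
  = 0.516387 + 0.526317 + 0.529541 = 1.5722 bits

H(Y|X) = Σ_x P(x)·H(Y|X=x):
  X=0: P(X=0) = 2/7, P(Y|X=0) = (7/8, 1/8) → H(Y|X=0) = 0.543564
  X=1: P(X=1) = 9/28, P(Y|X=1) = (5/9, 4/9) → H(Y|X=1) = 0.991076
  X=2: P(X=2) = 11/28, P(Y|X=2) = (2/11, 9/11) → H(Y|X=2) = 0.684038
H(Y|X) = (2/7)·0.543564 + (9/28)·0.991076 + (11/28)·0.684038 = 0.7426 bits

H(X,Y) = -Σ_{x,y} P(x,y) log₂ P(x,y). Per-cell terms -P(x,y)·log₂P(x,y):
  X=0: 0.500000, 0.171691
  X=1: 0.443826, 0.401051
  X=2: 0.271954, 0.526317
Sum of the 6 terms: H(X,Y) = 2.3148 bits

Chain rule check:
  H(X) + H(Y|X) = 1.5722 + 0.7426 = 2.3148 bits
  H(X,Y) = 2.3148 bits
✓ Chain rule verified.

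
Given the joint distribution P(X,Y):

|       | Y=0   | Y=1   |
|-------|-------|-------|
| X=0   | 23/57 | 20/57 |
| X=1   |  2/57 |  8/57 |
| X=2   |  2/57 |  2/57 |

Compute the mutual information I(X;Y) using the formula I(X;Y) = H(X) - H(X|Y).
0.0494 bits

I(X;Y) = H(X) - H(X|Y)

Marginal of X (row sums):
  P(X=0) = 23/57 + 20/57 = 43/57
  P(X=1) = 2/57 + 8/57 = 10/57
  P(X=2) = 2/57 + 2/57 = 4/57
H(X) = -[(43/57)·log₂(43/57) + (10/57)·log₂(10/57) + (4/57)·log₂(4/57)]
  = 0.30675 + 0.44052 + 0.26897 = 1.0162 bits

Marginal of Y (column sums):
  P(Y=0) = 23/57 + 2/57 + 2/57 = 9/19
  P(Y=1) = 20/57 + 8/57 + 2/57 = 10/19
H(X|Y) = Σ_y P(y)·H(X|Y=y):
  Y=0: P(Y=0) = 9/19, P(X|Y=0) = (23/27, 2/27, 2/27) → H(X|Y=0) = 0.75333
  Y=1: P(Y=1) = 10/19, P(X|Y=1) = (2/3, 4/15, 1/15) → H(X|Y=1) = 1.15894
H(X|Y) = (9/19)·0.75333 + (10/19)·1.15894 = 0.9668 bits

I(X;Y) = H(X) - H(X|Y) = 1.0162 - 0.9668 = 0.0494 bits

Cross-check via I(X;Y) = H(X) + H(Y) - H(X,Y): computing H(Y) from the column sums and H(X,Y) from the 6 cells in the same way gives H(Y) = 0.9980 bits and H(X,Y) = 1.9648 bits, so
I(X;Y) = 1.0162 + 0.9980 - 1.9648 = 0.0494 bits ✓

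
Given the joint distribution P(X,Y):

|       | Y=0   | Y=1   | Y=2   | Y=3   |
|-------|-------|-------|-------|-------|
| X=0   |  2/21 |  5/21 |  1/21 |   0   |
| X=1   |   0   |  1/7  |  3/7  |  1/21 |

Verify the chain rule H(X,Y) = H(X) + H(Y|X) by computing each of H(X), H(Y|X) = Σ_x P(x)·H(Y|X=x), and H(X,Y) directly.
H(X) = 0.9587 bits, H(Y|X) = 1.2006 bits, H(X,Y) = 2.1593 bits

Marginal of X (row sums):
  P(X=0) = 2/21 + 5/21 + 1/21 + 0 = 8/21
  P(X=1) = 0 + 1/7 + 3/7 + 1/21 = 13/21
H(X) = -[(8/21)·log₂(8/21) + (13/21)·log₂(13/21)]
  = 0.53041 + 0.42831 = 0.9587 bits

H(Y|X) = Σ_x P(x)·H(Y|X=x):
  X=0: P(X=0) = 8/21, P(Y|X=0) = (1/4, 5/8, 1/8, 0) → H(Y|X=0) = 1.29879
  X=1: P(X=1) = 13/21, P(Y|X=1) = (0, 3/13, 9/13, 1/13) → H(Y|X=1) = 1.14012
H(Y|X) = (8/21)·1.29879 + (13/21)·1.14012 = 1.2006 bits

H(X,Y) = -Σ_{x,y} P(x,y) log₂ P(x,y). Per-cell terms -P(x,y)·log₂P(x,y):
  X=0: 0.32308, 0.49295, 0.20916, 0.00000
  X=1: 0.00000, 0.40105, 0.52388, 0.20916
  (cells with P = 0 contribute 0)
Sum of the 8 terms: H(X,Y) = 2.1593 bits

Chain rule check:
  H(X) + H(Y|X) = 0.9587 + 1.2006 = 2.1593 bits
  H(X,Y) = 2.1593 bits
✓ Chain rule verified.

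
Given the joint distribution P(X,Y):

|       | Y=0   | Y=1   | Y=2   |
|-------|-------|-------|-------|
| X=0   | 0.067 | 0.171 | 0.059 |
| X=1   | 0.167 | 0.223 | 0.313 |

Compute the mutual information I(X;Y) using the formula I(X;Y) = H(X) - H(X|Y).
0.0517 bits

I(X;Y) = H(X) - H(X|Y)

Marginal of X (row sums):
  P(X=0) = 0.067 + 0.171 + 0.059 = 0.297
  P(X=1) = 0.167 + 0.223 + 0.313 = 0.703
H(X) = -[0.297·log₂(0.297) + 0.703·log₂(0.703)]
  = 0.5202 + 0.3574 = 0.8776 bits

Marginal of Y (column sums):
  P(Y=0) = 0.067 + 0.167 = 0.234
  P(Y=1) = 0.171 + 0.223 = 0.394
  P(Y=2) = 0.059 + 0.313 = 0.372
H(X|Y) = Σ_y P(y)·H(X|Y=y):
  Y=0: P(Y=0) = 0.234, P(X|Y=0) = (67/234, 167/234) → H(X|Y=0) = 0.8639
  Y=1: P(Y=1) = 0.394, P(X|Y=1) = (171/394, 223/394) → H(X|Y=1) = 0.9874
  Y=2: P(Y=2) = 0.372, P(X|Y=2) = (59/372, 313/372) → H(X|Y=2) = 0.6310
H(X|Y) = 0.234·0.8639 + 0.394·0.9874 + 0.372·0.6310 = 0.8259 bits

I(X;Y) = H(X) - H(X|Y) = 0.8776 - 0.8259 = 0.0517 bits

Cross-check via I(X;Y) = H(X) + H(Y) - H(X,Y): computing H(Y) from the column sums and H(X,Y) from the 6 cells in the same way gives H(Y) = 1.5505 bits and H(X,Y) = 2.3764 bits, so
I(X;Y) = 0.8776 + 1.5505 - 2.3764 = 0.0517 bits ✓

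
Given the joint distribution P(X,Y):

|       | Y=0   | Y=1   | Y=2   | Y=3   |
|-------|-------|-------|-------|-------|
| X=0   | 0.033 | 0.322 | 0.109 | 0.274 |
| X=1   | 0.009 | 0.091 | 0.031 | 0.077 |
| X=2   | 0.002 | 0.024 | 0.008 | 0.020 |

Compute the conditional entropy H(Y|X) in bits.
1.6588 bits

H(Y|X) = H(X,Y) - H(X)

H(X,Y) = -Σ_{x,y} P(x,y) log₂ P(x,y). Per-cell terms -P(x,y)·log₂P(x,y):
  X=0: 0.162406, 0.526427, 0.348538, 0.511764
  X=1: 0.061163, 0.314677, 0.155359, 0.284823
  X=2: 0.017932, 0.129140, 0.055726, 0.112877
Sum of the 12 terms: H(X,Y) = 2.68083 bits

Marginal of X (row sums):
  P(X=0) = 0.033 + 0.322 + 0.109 + 0.274 = 0.738
  P(X=1) = 0.009 + 0.091 + 0.031 + 0.077 = 0.208
  P(X=2) = 0.002 + 0.024 + 0.008 + 0.020 = 0.054
H(X) = -[0.738·log₂(0.738) + 0.208·log₂(0.208) + 0.054·log₂(0.054)]
  = 0.323471 + 0.471192 + 0.227388 = 1.02205 bits

H(Y|X) = H(X,Y) - H(X) = 2.68083 - 1.02205 = 1.6588 bits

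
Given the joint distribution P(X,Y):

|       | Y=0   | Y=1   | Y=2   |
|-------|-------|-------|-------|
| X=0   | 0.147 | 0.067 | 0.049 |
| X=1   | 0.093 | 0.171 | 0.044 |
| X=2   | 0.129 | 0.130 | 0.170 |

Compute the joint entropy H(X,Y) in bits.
3.0321 bits

H(X,Y) = -Σ_{x,y} P(x,y) log₂ P(x,y). Per-cell terms -P(x,y)·log₂P(x,y):
  X=0: 0.4066, 0.2613, 0.2132
  X=1: 0.3187, 0.4357, 0.1983
  X=2: 0.3811, 0.3826, 0.4346
Sum of the 9 terms: H(X,Y) = 3.0321 bits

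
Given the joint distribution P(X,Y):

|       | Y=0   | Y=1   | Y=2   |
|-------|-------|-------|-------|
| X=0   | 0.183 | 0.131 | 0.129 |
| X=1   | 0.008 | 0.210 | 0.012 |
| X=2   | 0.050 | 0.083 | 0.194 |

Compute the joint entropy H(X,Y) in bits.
2.7919 bits

H(X,Y) = -Σ_{x,y} P(x,y) log₂ P(x,y). Per-cell terms -P(x,y)·log₂P(x,y):
  X=0: 0.44837, 0.38414, 0.38114
  X=1: 0.05573, 0.47282, 0.07657
  X=2: 0.21610, 0.29803, 0.45898
Sum of the 9 terms: H(X,Y) = 2.7919 bits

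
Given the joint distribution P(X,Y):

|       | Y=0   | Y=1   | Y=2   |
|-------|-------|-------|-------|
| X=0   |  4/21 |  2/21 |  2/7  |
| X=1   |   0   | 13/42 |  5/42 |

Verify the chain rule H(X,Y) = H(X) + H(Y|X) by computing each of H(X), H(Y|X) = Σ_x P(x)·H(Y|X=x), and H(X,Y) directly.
H(X) = 0.9852 bits, H(Y|X) = 1.1991 bits, H(X,Y) = 2.1843 bits

Marginal of X (row sums):
  P(X=0) = 4/21 + 2/21 + 2/7 = 4/7
  P(X=1) = 0 + 13/42 + 5/42 = 3/7
H(X) = -[(4/7)·log₂(4/7) + (3/7)·log₂(3/7)]
  = 0.461346 + 0.523882 = 0.9852 bits

H(Y|X) = Σ_x P(x)·H(Y|X=x):
  X=0: P(X=0) = 4/7, P(Y|X=0) = (1/3, 1/6, 1/2) → H(Y|X=0) = 1.459148
  X=1: P(X=1) = 3/7, P(Y|X=1) = (0, 13/18, 5/18) → H(Y|X=1) = 0.852405
H(Y|X) = (4/7)·1.459148 + (3/7)·0.852405 = 1.1991 bits

H(X,Y) = -Σ_{x,y} P(x,y) log₂ P(x,y). Per-cell terms -P(x,y)·log₂P(x,y):
  X=0: 0.455680, 0.323078, 0.516387
  X=1: 0.000000, 0.523676, 0.365523
  (cells with P = 0 contribute 0)
Sum of the 6 terms: H(X,Y) = 2.1843 bits

Chain rule check:
  H(X) + H(Y|X) = 0.9852 + 1.1991 = 2.1843 bits
  H(X,Y) = 2.1843 bits
✓ Chain rule verified.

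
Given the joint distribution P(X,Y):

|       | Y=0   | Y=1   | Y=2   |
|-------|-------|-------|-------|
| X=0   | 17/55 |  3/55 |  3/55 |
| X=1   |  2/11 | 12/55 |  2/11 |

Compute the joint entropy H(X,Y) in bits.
2.3549 bits

H(X,Y) = -Σ_{x,y} P(x,y) log₂ P(x,y). Per-cell terms -P(x,y)·log₂P(x,y):
  X=0: 0.52357, 0.22889, 0.22889
  X=1: 0.44717, 0.47921, 0.44717
Sum of the 6 terms: H(X,Y) = 2.3549 bits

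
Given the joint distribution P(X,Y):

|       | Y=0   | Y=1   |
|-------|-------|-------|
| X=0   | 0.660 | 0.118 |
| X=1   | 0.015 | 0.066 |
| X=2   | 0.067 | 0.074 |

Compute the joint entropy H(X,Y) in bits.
1.6484 bits

H(X,Y) = -Σ_{x,y} P(x,y) log₂ P(x,y). Per-cell terms -P(x,y)·log₂P(x,y):
  X=0: 0.3956, 0.3638
  X=1: 0.0909, 0.2588
  X=2: 0.2613, 0.2780
Sum of the 6 terms: H(X,Y) = 1.6484 bits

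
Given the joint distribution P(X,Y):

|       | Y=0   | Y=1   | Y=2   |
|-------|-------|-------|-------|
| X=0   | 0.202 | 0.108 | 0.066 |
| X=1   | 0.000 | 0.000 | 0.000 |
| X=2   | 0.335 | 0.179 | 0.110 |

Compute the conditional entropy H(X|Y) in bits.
0.9552 bits

H(X|Y) = H(X,Y) - H(Y)

H(X,Y) = -Σ_{x,y} P(x,y) log₂ P(x,y). Per-cell terms -P(x,y)·log₂P(x,y):
  X=0: 0.46613, 0.34678, 0.25881
  X=1: 0.00000, 0.00000, 0.00000
  X=2: 0.52855, 0.44427, 0.35029
  (cells with P = 0 contribute 0)
Sum of the 9 terms: H(X,Y) = 2.39483 bits

Marginal of Y (column sums):
  P(Y=0) = 0.202 + 0.000 + 0.335 = 0.537
  P(Y=1) = 0.108 + 0.000 + 0.179 = 0.287
  P(Y=2) = 0.066 + 0.000 + 0.110 = 0.176
H(Y) = -[0.537·log₂(0.537) + 0.287·log₂(0.287) + 0.176·log₂(0.176)]
  = 0.48169 + 0.51685 + 0.44112 = 1.43966 bits

H(X|Y) = H(X,Y) - H(Y) = 2.39483 - 1.43966 = 0.9552 bits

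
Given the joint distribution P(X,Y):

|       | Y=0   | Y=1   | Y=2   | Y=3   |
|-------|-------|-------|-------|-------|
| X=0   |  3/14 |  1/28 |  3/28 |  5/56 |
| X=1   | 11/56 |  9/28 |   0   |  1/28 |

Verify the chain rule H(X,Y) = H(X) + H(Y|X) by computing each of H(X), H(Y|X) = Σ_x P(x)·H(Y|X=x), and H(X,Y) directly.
H(X) = 0.9917 bits, H(Y|X) = 1.4719 bits, H(X,Y) = 2.4636 bits

Marginal of X (row sums):
  P(X=0) = 3/14 + 1/28 + 3/28 + 5/56 = 25/56
  P(X=1) = 11/56 + 9/28 + 0 + 1/28 = 31/56
H(X) = -[(25/56)·log₂(25/56) + (31/56)·log₂(31/56)]
  = 0.5194 + 0.4723 = 0.9917 bits

H(Y|X) = Σ_x P(x)·H(Y|X=x):
  X=0: P(X=0) = 25/56, P(Y|X=0) = (12/25, 2/25, 6/25, 1/5) → H(Y|X=0) = 1.7583
  X=1: P(X=1) = 31/56, P(Y|X=1) = (11/31, 18/31, 0, 2/31) → H(Y|X=1) = 1.2409
H(Y|X) = (25/56)·1.7583 + (31/56)·1.2409 = 1.4719 bits

H(X,Y) = -Σ_{x,y} P(x,y) log₂ P(x,y). Per-cell terms -P(x,y)·log₂P(x,y):
  X=0: 0.4762, 0.1717, 0.3453, 0.3112
  X=1: 0.4612, 0.5263, 0.0000, 0.1717
  (cells with P = 0 contribute 0)
Sum of the 8 terms: H(X,Y) = 2.4636 bits

Chain rule check:
  H(X) + H(Y|X) = 0.9917 + 1.4719 = 2.4636 bits
  H(X,Y) = 2.4636 bits
✓ Chain rule verified.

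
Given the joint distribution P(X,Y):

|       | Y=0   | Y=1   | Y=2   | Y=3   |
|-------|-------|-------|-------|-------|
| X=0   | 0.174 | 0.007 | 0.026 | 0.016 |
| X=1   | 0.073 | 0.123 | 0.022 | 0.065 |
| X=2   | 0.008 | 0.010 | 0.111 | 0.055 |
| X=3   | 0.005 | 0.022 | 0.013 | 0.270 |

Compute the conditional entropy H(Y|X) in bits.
1.2303 bits

H(Y|X) = H(X,Y) - H(X)

H(X,Y) = -Σ_{x,y} P(x,y) log₂ P(x,y). Per-cell terms -P(x,y)·log₂P(x,y):
  X=0: 0.43897, 0.05011, 0.13690, 0.09545
  X=1: 0.27565, 0.37186, 0.12114, 0.25632
  X=2: 0.05573, 0.06644, 0.35202, 0.23014
  X=3: 0.03822, 0.12114, 0.08145, 0.51002
Sum of the 16 terms: H(X,Y) = 3.2016 bits

Marginal of X (row sums):
  P(X=0) = 0.174 + 0.007 + 0.026 + 0.016 = 0.223
  P(X=1) = 0.073 + 0.123 + 0.022 + 0.065 = 0.283
  P(X=2) = 0.008 + 0.010 + 0.111 + 0.055 = 0.184
  P(X=3) = 0.005 + 0.022 + 0.013 + 0.270 = 0.310
H(X) = -[0.223·log₂(0.223) + 0.283·log₂(0.283) + 0.184·log₂(0.184) + 0.310·log₂(0.310)]
  = 0.48277 + 0.51538 + 0.44937 + 0.52379 = 1.9713 bits

H(Y|X) = H(X,Y) - H(X) = 3.2016 - 1.9713 = 1.2303 bits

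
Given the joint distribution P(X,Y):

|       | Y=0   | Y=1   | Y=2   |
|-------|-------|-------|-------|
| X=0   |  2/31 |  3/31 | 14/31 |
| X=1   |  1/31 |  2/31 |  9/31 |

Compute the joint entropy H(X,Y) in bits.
2.0320 bits

H(X,Y) = -Σ_{x,y} P(x,y) log₂ P(x,y). Per-cell terms -P(x,y)·log₂P(x,y):
  X=0: 0.2551, 0.3261, 0.5179
  X=1: 0.1598, 0.2551, 0.5180
Sum of the 6 terms: H(X,Y) = 2.0320 bits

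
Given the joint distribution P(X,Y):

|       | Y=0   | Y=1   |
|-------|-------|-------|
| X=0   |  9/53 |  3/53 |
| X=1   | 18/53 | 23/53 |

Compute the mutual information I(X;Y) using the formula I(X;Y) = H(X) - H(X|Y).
0.0508 bits

I(X;Y) = H(X) - H(X|Y)

Marginal of X (row sums):
  P(X=0) = 9/53 + 3/53 = 12/53
  P(X=1) = 18/53 + 23/53 = 41/53
H(X) = -[(12/53)·log₂(12/53) + (41/53)·log₂(41/53)]
  = 0.48520 + 0.28651 = 0.77171 bits

Marginal of Y (column sums):
  P(Y=0) = 9/53 + 18/53 = 27/53
  P(Y=1) = 3/53 + 23/53 = 26/53
H(X|Y) = Σ_y P(y)·H(X|Y=y):
  Y=0: P(Y=0) = 27/53, P(X|Y=0) = (1/3, 2/3) → H(X|Y=0) = 0.91830
  Y=1: P(Y=1) = 26/53, P(X|Y=1) = (3/26, 23/26) → H(X|Y=1) = 0.51595
H(X|Y) = (27/53)·0.91830 + (26/53)·0.51595 = 0.72092 bits

I(X;Y) = H(X) - H(X|Y) = 0.77171 - 0.72092 = 0.0508 bits

Cross-check via I(X;Y) = H(X) + H(Y) - H(X,Y): computing H(Y) from the column sums and H(X,Y) from the 4 cells in the same way gives H(Y) = 0.99974 bits and H(X,Y) = 1.72066 bits, so
I(X;Y) = 0.77171 + 0.99974 - 1.72066 = 0.0508 bits ✓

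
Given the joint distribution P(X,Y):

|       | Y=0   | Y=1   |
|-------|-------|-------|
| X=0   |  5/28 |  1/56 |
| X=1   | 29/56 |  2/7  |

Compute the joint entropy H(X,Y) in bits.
1.5556 bits

H(X,Y) = -Σ_{x,y} P(x,y) log₂ P(x,y). Per-cell terms -P(x,y)·log₂P(x,y):
  X=0: 0.44383, 0.10370
  X=1: 0.49164, 0.51639
Sum of the 4 terms: H(X,Y) = 1.5556 bits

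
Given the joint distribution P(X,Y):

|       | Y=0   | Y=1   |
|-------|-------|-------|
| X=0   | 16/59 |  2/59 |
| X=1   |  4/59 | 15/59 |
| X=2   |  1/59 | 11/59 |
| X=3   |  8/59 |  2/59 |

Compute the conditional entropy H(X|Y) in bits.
1.5497 bits

H(X|Y) = H(X,Y) - H(Y)

H(X,Y) = -Σ_{x,y} P(x,y) log₂ P(x,y). Per-cell terms -P(x,y)·log₂P(x,y):
  X=0: 0.51055, 0.16551
  X=1: 0.26323, 0.50231
  X=2: 0.09971, 0.45179
  X=3: 0.39087, 0.16551
Sum of the 8 terms: H(X,Y) = 2.5495 bits

Marginal of Y (column sums):
  P(Y=0) = 16/59 + 4/59 + 1/59 + 8/59 = 29/59
  P(Y=1) = 2/59 + 15/59 + 11/59 + 2/59 = 30/59
H(Y) = -[(29/59)·log₂(29/59) + (30/59)·log₂(30/59)]
  = 0.50365 + 0.49615 = 0.9998 bits

H(X|Y) = H(X,Y) - H(Y) = 2.5495 - 0.9998 = 1.5497 bits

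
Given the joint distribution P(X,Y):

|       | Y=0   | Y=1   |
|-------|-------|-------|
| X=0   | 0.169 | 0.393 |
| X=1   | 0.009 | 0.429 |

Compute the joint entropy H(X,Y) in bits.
1.5479 bits

H(X,Y) = -Σ_{x,y} P(x,y) log₂ P(x,y). Per-cell terms -P(x,y)·log₂P(x,y):
  X=0: 0.433469, 0.529528
  X=1: 0.061163, 0.523788
Sum of the 4 terms: H(X,Y) = 1.5479 bits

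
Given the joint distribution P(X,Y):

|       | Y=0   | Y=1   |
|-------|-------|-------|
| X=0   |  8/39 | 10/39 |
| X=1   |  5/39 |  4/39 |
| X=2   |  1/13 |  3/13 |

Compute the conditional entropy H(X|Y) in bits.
1.4854 bits

H(X|Y) = H(X,Y) - H(Y)

H(X,Y) = -Σ_{x,y} P(x,y) log₂ P(x,y). Per-cell terms -P(x,y)·log₂P(x,y):
  X=0: 0.4688, 0.5035
  X=1: 0.3799, 0.3370
  X=2: 0.2846, 0.4882
Sum of the 6 terms: H(X,Y) = 2.4620 bits

Marginal of Y (column sums):
  P(Y=0) = 8/39 + 5/39 + 1/13 = 16/39
  P(Y=1) = 10/39 + 4/39 + 3/13 = 23/39
H(Y) = -[(16/39)·log₂(16/39) + (23/39)·log₂(23/39)]
  = 0.5273 + 0.4493 = 0.9766 bits

H(X|Y) = H(X,Y) - H(Y) = 2.4620 - 0.9766 = 1.4854 bits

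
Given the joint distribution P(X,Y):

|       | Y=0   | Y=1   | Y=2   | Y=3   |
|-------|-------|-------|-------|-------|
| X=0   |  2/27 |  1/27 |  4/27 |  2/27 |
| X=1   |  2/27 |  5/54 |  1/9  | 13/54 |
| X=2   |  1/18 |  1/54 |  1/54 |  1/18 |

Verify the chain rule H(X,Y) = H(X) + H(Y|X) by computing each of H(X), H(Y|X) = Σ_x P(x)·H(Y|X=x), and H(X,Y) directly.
H(X) = 1.4278 bits, H(Y|X) = 1.8320 bits, H(X,Y) = 3.2598 bits

Marginal of X (row sums):
  P(X=0) = 2/27 + 1/27 + 4/27 + 2/27 = 1/3
  P(X=1) = 2/27 + 5/54 + 1/9 + 13/54 = 14/27
  P(X=2) = 1/18 + 1/54 + 1/54 + 1/18 = 4/27
H(X) = -[(1/3)·log₂(1/3) + (14/27)·log₂(14/27) + (4/27)·log₂(4/27)]
  = 0.52832 + 0.49131 + 0.40813 = 1.4278 bits

H(Y|X) = Σ_x P(x)·H(Y|X=x):
  X=0: P(X=0) = 1/3, P(Y|X=0) = (2/9, 1/9, 4/9, 2/9) → H(Y|X=0) = 1.83659
  X=1: P(X=1) = 14/27, P(Y|X=1) = (1/7, 5/28, 3/14, 13/28) → H(Y|X=1) = 1.83503
  X=2: P(X=2) = 4/27, P(Y|X=2) = (3/8, 1/8, 1/8, 3/8) → H(Y|X=2) = 1.81128
H(Y|X) = (1/3)·1.83659 + (14/27)·1.83503 + (4/27)·1.81128 = 1.8320 bits

H(X,Y) = -Σ_{x,y} P(x,y) log₂ P(x,y). Per-cell terms -P(x,y)·log₂P(x,y):
  X=0: 0.27814, 0.17611, 0.40813, 0.27814
  X=1: 0.27814, 0.31787, 0.35221, 0.49459
  X=2: 0.23166, 0.10657, 0.10657, 0.23166
Sum of the 12 terms: H(X,Y) = 3.2598 bits

Chain rule check:
  H(X) + H(Y|X) = 1.4278 + 1.8320 = 3.2598 bits
  H(X,Y) = 3.2598 bits
✓ Chain rule verified.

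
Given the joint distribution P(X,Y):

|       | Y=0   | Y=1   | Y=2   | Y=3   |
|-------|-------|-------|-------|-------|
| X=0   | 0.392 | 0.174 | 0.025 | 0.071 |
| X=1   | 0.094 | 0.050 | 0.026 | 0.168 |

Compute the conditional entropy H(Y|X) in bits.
1.5557 bits

H(Y|X) = H(X,Y) - H(X)

H(X,Y) = -Σ_{x,y} P(x,y) log₂ P(x,y). Per-cell terms -P(x,y)·log₂P(x,y):
  X=0: 0.52962, 0.43897, 0.13305, 0.27094
  X=1: 0.32065, 0.21610, 0.13690, 0.43234
Sum of the 8 terms: H(X,Y) = 2.4786 bits

Marginal of X (row sums):
  P(X=0) = 0.392 + 0.174 + 0.025 + 0.071 = 0.662
  P(X=1) = 0.094 + 0.050 + 0.026 + 0.168 = 0.338
H(X) = -[0.662·log₂(0.662) + 0.338·log₂(0.338)]
  = 0.39395 + 0.52894 = 0.9229 bits

H(Y|X) = H(X,Y) - H(X) = 2.4786 - 0.9229 = 1.5557 bits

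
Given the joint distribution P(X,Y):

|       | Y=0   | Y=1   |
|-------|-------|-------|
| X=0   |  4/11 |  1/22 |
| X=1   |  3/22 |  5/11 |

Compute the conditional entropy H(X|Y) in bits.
0.6424 bits

H(X|Y) = H(X,Y) - H(Y)

H(X,Y) = -Σ_{x,y} P(x,y) log₂ P(x,y). Per-cell terms -P(x,y)·log₂P(x,y):
  X=0: 0.5307, 0.2027
  X=1: 0.3920, 0.5170
Sum of the 4 terms: H(X,Y) = 1.6424 bits

Marginal of Y (column sums):
  P(Y=0) = 4/11 + 3/22 = 1/2
  P(Y=1) = 1/22 + 5/11 = 1/2
H(Y) = -[(1/2)·log₂(1/2) + (1/2)·log₂(1/2)]
  = 0.5000 + 0.5000 = 1.0000 bits

H(X|Y) = H(X,Y) - H(Y) = 1.6424 - 1.0000 = 0.6424 bits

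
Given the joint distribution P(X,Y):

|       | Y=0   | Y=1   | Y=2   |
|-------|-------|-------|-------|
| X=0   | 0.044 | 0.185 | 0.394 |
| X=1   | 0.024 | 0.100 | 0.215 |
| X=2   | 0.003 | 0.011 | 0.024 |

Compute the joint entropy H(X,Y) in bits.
2.3420 bits

H(X,Y) = -Σ_{x,y} P(x,y) log₂ P(x,y). Per-cell terms -P(x,y)·log₂P(x,y):
  X=0: 0.1983, 0.4504, 0.5294
  X=1: 0.1291, 0.3322, 0.4768
  X=2: 0.0251, 0.0716, 0.1291
Sum of the 9 terms: H(X,Y) = 2.3420 bits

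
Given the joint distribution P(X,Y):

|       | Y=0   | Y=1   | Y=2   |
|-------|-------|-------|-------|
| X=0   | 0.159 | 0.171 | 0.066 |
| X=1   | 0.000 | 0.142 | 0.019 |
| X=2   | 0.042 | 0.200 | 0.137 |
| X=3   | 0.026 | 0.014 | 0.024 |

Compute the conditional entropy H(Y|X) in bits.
1.2887 bits

H(Y|X) = H(X,Y) - H(X)

H(X,Y) = -Σ_{x,y} P(x,y) log₂ P(x,y). Per-cell terms -P(x,y)·log₂P(x,y):
  X=0: 0.4218, 0.4357, 0.2588
  X=1: 0.0000, 0.3999, 0.1086
  X=2: 0.1921, 0.4644, 0.3929
  X=3: 0.1369, 0.0862, 0.1291
  (cells with P = 0 contribute 0)
Sum of the 12 terms: H(X,Y) = 3.0264 bits

Marginal of X (row sums):
  P(X=0) = 0.159 + 0.171 + 0.066 = 0.396
  P(X=1) = 0.000 + 0.142 + 0.019 = 0.161
  P(X=2) = 0.042 + 0.200 + 0.137 = 0.379
  P(X=3) = 0.026 + 0.014 + 0.024 = 0.064
H(X) = -[0.396·log₂(0.396) + 0.161·log₂(0.161) + 0.379·log₂(0.379) + 0.064·log₂(0.064)]
  = 0.5292 + 0.4242 + 0.5305 + 0.2538 = 1.7377 bits

H(Y|X) = H(X,Y) - H(X) = 3.0264 - 1.7377 = 1.2887 bits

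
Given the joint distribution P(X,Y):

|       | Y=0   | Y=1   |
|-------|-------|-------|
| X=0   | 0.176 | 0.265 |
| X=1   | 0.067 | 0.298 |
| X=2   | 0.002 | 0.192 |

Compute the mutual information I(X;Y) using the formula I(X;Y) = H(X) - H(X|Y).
0.1082 bits

I(X;Y) = H(X) - H(X|Y)

Marginal of X (row sums):
  P(X=0) = 0.176 + 0.265 = 0.441
  P(X=1) = 0.067 + 0.298 = 0.365
  P(X=2) = 0.002 + 0.192 = 0.194
H(X) = -[0.441·log₂(0.441) + 0.365·log₂(0.365) + 0.194·log₂(0.194)]
  = 0.5209 + 0.5307 + 0.4590 = 1.5106 bits

Marginal of Y (column sums):
  P(Y=0) = 0.176 + 0.067 + 0.002 = 0.245
  P(Y=1) = 0.265 + 0.298 + 0.192 = 0.755
H(X|Y) = Σ_y P(y)·H(X|Y=y):
  Y=0: P(Y=0) = 0.245, P(X|Y=0) = (176/245, 67/245, 2/245) → H(X|Y=0) = 0.9110
  Y=1: P(Y=1) = 0.755, P(X|Y=1) = (53/151, 298/755, 192/755) → H(X|Y=1) = 1.5619
H(X|Y) = 0.245·0.9110 + 0.755·1.5619 = 1.4024 bits

I(X;Y) = H(X) - H(X|Y) = 1.5106 - 1.4024 = 0.1082 bits

Cross-check via I(X;Y) = H(X) + H(Y) - H(X,Y): computing H(Y) from the column sums and H(X,Y) from the 6 cells in the same way gives H(Y) = 0.8033 bits and H(X,Y) = 2.2057 bits, so
I(X;Y) = 1.5106 + 0.8033 - 2.2057 = 0.1082 bits ✓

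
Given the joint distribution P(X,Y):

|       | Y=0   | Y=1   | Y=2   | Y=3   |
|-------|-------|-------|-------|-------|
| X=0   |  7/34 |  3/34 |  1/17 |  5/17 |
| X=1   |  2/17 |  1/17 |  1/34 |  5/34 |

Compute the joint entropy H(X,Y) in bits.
2.6982 bits

H(X,Y) = -Σ_{x,y} P(x,y) log₂ P(x,y). Per-cell terms -P(x,y)·log₂P(x,y):
  X=0: 0.46943, 0.30904, 0.24044, 0.51927
  X=1: 0.36323, 0.24044, 0.14963, 0.40670
Sum of the 8 terms: H(X,Y) = 2.6982 bits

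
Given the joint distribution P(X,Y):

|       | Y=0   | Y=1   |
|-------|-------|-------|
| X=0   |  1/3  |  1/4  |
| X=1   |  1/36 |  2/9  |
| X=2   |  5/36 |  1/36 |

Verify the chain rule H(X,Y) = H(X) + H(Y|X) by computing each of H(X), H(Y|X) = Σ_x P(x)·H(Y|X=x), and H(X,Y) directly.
H(X) = 1.3844 bits, H(Y|X) = 0.8089 bits, H(X,Y) = 2.1933 bits

Marginal of X (row sums):
  P(X=0) = 1/3 + 1/4 = 7/12
  P(X=1) = 1/36 + 2/9 = 1/4
  P(X=2) = 5/36 + 1/36 = 1/6
H(X) = -[(7/12)·log₂(7/12) + (1/4)·log₂(1/4) + (1/6)·log₂(1/6)]
  = 0.4536 + 0.5000 + 0.4308 = 1.3844 bits

H(Y|X) = Σ_x P(x)·H(Y|X=x):
  X=0: P(X=0) = 7/12, P(Y|X=0) = (4/7, 3/7) → H(Y|X=0) = 0.9852
  X=1: P(X=1) = 1/4, P(Y|X=1) = (1/9, 8/9) → H(Y|X=1) = 0.5033
  X=2: P(X=2) = 1/6, P(Y|X=2) = (5/6, 1/6) → H(Y|X=2) = 0.6500
H(Y|X) = (7/12)·0.9852 + (1/4)·0.5033 + (1/6)·0.6500 = 0.8089 bits

H(X,Y) = -Σ_{x,y} P(x,y) log₂ P(x,y). Per-cell terms -P(x,y)·log₂P(x,y):
  X=0: 0.5283, 0.5000
  X=1: 0.1436, 0.4822
  X=2: 0.3956, 0.1436
Sum of the 6 terms: H(X,Y) = 2.1933 bits

Chain rule check:
  H(X) + H(Y|X) = 1.3844 + 0.8089 = 2.1933 bits
  H(X,Y) = 2.1933 bits
✓ Chain rule verified.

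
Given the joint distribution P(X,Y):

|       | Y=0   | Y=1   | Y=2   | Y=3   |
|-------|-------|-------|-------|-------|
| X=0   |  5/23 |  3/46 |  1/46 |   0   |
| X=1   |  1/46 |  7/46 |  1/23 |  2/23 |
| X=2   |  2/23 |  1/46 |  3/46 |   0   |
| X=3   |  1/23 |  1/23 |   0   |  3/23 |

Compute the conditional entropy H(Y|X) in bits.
1.3899 bits

H(Y|X) = H(X,Y) - H(X)

H(X,Y) = -Σ_{x,y} P(x,y) log₂ P(x,y). Per-cell terms -P(x,y)·log₂P(x,y):
  X=0: 0.478616, 0.256865, 0.120077, 0.000000
  X=1: 0.120077, 0.413336, 0.196677, 0.306397
  X=2: 0.306397, 0.120077, 0.256865, 0.000000
  X=3: 0.196677, 0.196677, 0.000000, 0.383296
  (cells with P = 0 contribute 0)
Sum of the 16 terms: H(X,Y) = 3.35203 bits

Marginal of X (row sums):
  P(X=0) = 5/23 + 3/46 + 1/46 + 0 = 7/23
  P(X=1) = 1/46 + 7/46 + 1/23 + 2/23 = 7/23
  P(X=2) = 2/23 + 1/46 + 3/46 + 0 = 4/23
  P(X=3) = 1/23 + 1/23 + 0 + 3/23 = 5/23
H(X) = -[(7/23)·log₂(7/23) + (7/23)·log₂(7/23) + (4/23)·log₂(4/23) + (5/23)·log₂(5/23)]
  = 0.522324 + 0.522324 + 0.438880 + 0.478616 = 1.96214 bits

H(Y|X) = H(X,Y) - H(X) = 3.35203 - 1.96214 = 1.3899 bits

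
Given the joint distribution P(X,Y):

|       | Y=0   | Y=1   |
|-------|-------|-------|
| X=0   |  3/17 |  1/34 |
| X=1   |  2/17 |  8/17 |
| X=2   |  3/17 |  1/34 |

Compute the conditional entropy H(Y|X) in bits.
0.6683 bits

H(Y|X) = H(X,Y) - H(X)

H(X,Y) = -Σ_{x,y} P(x,y) log₂ P(x,y). Per-cell terms -P(x,y)·log₂P(x,y):
  X=0: 0.44162, 0.14963
  X=1: 0.36323, 0.51175
  X=2: 0.44162, 0.14963
Sum of the 6 terms: H(X,Y) = 2.0575 bits

Marginal of X (row sums):
  P(X=0) = 3/17 + 1/34 = 7/34
  P(X=1) = 2/17 + 8/17 = 10/17
  P(X=2) = 3/17 + 1/34 = 7/34
H(X) = -[(7/34)·log₂(7/34) + (10/17)·log₂(10/17) + (7/34)·log₂(7/34)]
  = 0.46943 + 0.45031 + 0.46943 = 1.3892 bits

H(Y|X) = H(X,Y) - H(X) = 2.0575 - 1.3892 = 0.6683 bits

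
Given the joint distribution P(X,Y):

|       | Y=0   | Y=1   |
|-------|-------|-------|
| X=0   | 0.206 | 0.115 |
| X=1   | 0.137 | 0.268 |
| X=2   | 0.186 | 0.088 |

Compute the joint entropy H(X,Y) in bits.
2.4903 bits

H(X,Y) = -Σ_{x,y} P(x,y) log₂ P(x,y). Per-cell terms -P(x,y)·log₂P(x,y):
  X=0: 0.4695, 0.3588
  X=1: 0.3929, 0.5091
  X=2: 0.4514, 0.3086
Sum of the 6 terms: H(X,Y) = 2.4903 bits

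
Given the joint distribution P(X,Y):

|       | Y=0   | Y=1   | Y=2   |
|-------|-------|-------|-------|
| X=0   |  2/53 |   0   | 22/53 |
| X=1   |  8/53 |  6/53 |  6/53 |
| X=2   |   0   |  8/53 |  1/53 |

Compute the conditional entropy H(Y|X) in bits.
0.8657 bits

H(Y|X) = H(X,Y) - H(X)

H(X,Y) = -Σ_{x,y} P(x,y) log₂ P(x,y). Per-cell terms -P(x,y)·log₂P(x,y):
  X=0: 0.17841, 0.00000, 0.52654
  X=1: 0.41176, 0.35581, 0.35581
  X=2: 0.00000, 0.41176, 0.10807
  (cells with P = 0 contribute 0)
Sum of the 9 terms: H(X,Y) = 2.3482 bits

Marginal of X (row sums):
  P(X=0) = 2/53 + 0 + 22/53 = 24/53
  P(X=1) = 8/53 + 6/53 + 6/53 = 20/53
  P(X=2) = 0 + 8/53 + 1/53 = 9/53
H(X) = -[(24/53)·log₂(24/53) + (20/53)·log₂(20/53) + (9/53)·log₂(9/53)]
  = 0.51757 + 0.53056 + 0.43438 = 1.4825 bits

H(Y|X) = H(X,Y) - H(X) = 2.3482 - 1.4825 = 0.8657 bits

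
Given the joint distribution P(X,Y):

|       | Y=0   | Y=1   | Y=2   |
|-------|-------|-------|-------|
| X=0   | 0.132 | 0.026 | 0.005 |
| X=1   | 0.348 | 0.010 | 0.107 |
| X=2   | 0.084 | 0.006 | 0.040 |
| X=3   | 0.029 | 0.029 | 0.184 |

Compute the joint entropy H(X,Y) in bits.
2.7780 bits

H(X,Y) = -Σ_{x,y} P(x,y) log₂ P(x,y). Per-cell terms -P(x,y)·log₂P(x,y):
  X=0: 0.38562, 0.13690, 0.03822
  X=1: 0.52995, 0.06644, 0.34500
  X=2: 0.30017, 0.04428, 0.18575
  X=3: 0.14813, 0.14813, 0.44937
Sum of the 12 terms: H(X,Y) = 2.7780 bits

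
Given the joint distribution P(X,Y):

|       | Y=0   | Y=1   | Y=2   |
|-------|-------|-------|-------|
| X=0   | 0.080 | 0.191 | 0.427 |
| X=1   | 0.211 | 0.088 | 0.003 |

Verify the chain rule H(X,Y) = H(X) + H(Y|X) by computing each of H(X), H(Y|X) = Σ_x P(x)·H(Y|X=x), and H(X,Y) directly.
H(X) = 0.8837 bits, H(Y|X) = 1.1955 bits, H(X,Y) = 2.0792 bits

Marginal of X (row sums):
  P(X=0) = 0.080 + 0.191 + 0.427 = 0.698
  P(X=1) = 0.211 + 0.088 + 0.003 = 0.302
H(X) = -[0.698·log₂(0.698) + 0.302·log₂(0.302)]
  = 0.36205 + 0.52167 = 0.8837 bits

H(Y|X) = Σ_x P(x)·H(Y|X=x):
  X=0: P(X=0) = 0.698, P(Y|X=0) = (40/349, 191/698, 427/698) → H(Y|X=0) = 1.30352
  X=1: P(X=1) = 0.302, P(Y|X=1) = (211/302, 44/151, 3/302) → H(Y|X=1) = 0.94590
H(Y|X) = 0.698·1.30352 + 0.302·0.94590 = 1.1955 bits

H(X,Y) = -Σ_{x,y} P(x,y) log₂ P(x,y). Per-cell terms -P(x,y)·log₂P(x,y):
  X=0: 0.29151, 0.45618, 0.52422
  X=1: 0.47363, 0.30856, 0.02514
Sum of the 6 terms: H(X,Y) = 2.0792 bits

Chain rule check:
  H(X) + H(Y|X) = 0.8837 + 1.1955 = 2.0792 bits
  H(X,Y) = 2.0792 bits
✓ Chain rule verified.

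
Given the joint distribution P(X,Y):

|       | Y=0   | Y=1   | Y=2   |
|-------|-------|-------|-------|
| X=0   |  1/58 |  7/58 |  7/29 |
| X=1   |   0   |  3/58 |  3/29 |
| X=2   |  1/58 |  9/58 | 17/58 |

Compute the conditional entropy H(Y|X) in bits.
1.0997 bits

H(Y|X) = H(X,Y) - H(X)

H(X,Y) = -Σ_{x,y} P(x,y) log₂ P(x,y). Per-cell terms -P(x,y)·log₂P(x,y):
  X=0: 0.1010, 0.3682, 0.4950
  X=1: 0.0000, 0.2210, 0.3386
  X=2: 0.1010, 0.4171, 0.5189
  (cells with P = 0 contribute 0)
Sum of the 9 terms: H(X,Y) = 2.5608 bits

Marginal of X (row sums):
  P(X=0) = 1/58 + 7/58 + 7/29 = 11/29
  P(X=1) = 0 + 3/58 + 3/29 = 9/58
  P(X=2) = 1/58 + 9/58 + 17/58 = 27/58
H(X) = -[(11/29)·log₂(11/29) + (9/58)·log₂(9/58) + (27/58)·log₂(27/58)]
  = 0.5305 + 0.4171 + 0.5135 = 1.4611 bits

H(Y|X) = H(X,Y) - H(X) = 2.5608 - 1.4611 = 1.0997 bits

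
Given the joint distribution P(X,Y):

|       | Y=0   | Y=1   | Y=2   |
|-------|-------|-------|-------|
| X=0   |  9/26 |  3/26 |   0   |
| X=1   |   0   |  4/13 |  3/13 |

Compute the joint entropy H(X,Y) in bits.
1.9007 bits

H(X,Y) = -Σ_{x,y} P(x,y) log₂ P(x,y). Per-cell terms -P(x,y)·log₂P(x,y):
  X=0: 0.5298, 0.3595, 0.0000
  X=1: 0.0000, 0.5232, 0.4882
  (cells with P = 0 contribute 0)
Sum of the 6 terms: H(X,Y) = 1.9007 bits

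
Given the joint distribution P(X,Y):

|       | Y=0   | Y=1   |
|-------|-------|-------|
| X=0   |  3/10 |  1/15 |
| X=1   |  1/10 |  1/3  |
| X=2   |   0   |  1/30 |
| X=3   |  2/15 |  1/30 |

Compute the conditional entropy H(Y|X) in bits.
0.7089 bits

H(Y|X) = H(X,Y) - H(X)

H(X,Y) = -Σ_{x,y} P(x,y) log₂ P(x,y). Per-cell terms -P(x,y)·log₂P(x,y):
  X=0: 0.52109, 0.26046
  X=1: 0.33219, 0.52832
  X=2: 0.00000, 0.16356
  X=3: 0.38759, 0.16356
  (cells with P = 0 contribute 0)
Sum of the 8 terms: H(X,Y) = 2.3568 bits

Marginal of X (row sums):
  P(X=0) = 3/10 + 1/15 = 11/30
  P(X=1) = 1/10 + 1/3 = 13/30
  P(X=2) = 0 + 1/30 = 1/30
  P(X=3) = 2/15 + 1/30 = 1/6
H(X) = -[(11/30)·log₂(11/30) + (13/30)·log₂(13/30) + (1/30)·log₂(1/30) + (1/6)·log₂(1/6)]
  = 0.53073 + 0.52280 + 0.16356 + 0.43083 = 1.6479 bits

H(Y|X) = H(X,Y) - H(X) = 2.3568 - 1.6479 = 0.7089 bits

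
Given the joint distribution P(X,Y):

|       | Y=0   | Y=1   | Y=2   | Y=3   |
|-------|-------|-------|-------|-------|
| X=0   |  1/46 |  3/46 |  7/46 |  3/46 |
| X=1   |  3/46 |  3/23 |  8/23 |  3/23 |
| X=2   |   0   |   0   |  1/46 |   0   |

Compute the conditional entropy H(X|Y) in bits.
1.0035 bits

H(X|Y) = H(X,Y) - H(Y)

H(X,Y) = -Σ_{x,y} P(x,y) log₂ P(x,y). Per-cell terms -P(x,y)·log₂P(x,y):
  X=0: 0.12008, 0.25687, 0.41334, 0.25687
  X=1: 0.25687, 0.38330, 0.52993, 0.38330
  X=2: 0.00000, 0.00000, 0.12008, 0.00000
  (cells with P = 0 contribute 0)
Sum of the 12 terms: H(X,Y) = 2.7206 bits

Marginal of Y (column sums):
  P(Y=0) = 1/46 + 3/46 + 0 = 2/23
  P(Y=1) = 3/46 + 3/23 + 0 = 9/46
  P(Y=2) = 7/46 + 8/23 + 1/46 = 12/23
  P(Y=3) = 3/46 + 3/23 + 0 = 9/46
H(Y) = -[(2/23)·log₂(2/23) + (9/46)·log₂(9/46) + (12/23)·log₂(12/23) + (9/46)·log₂(9/46)]
  = 0.30640 + 0.46049 + 0.48970 + 0.46049 = 1.7171 bits

H(X|Y) = H(X,Y) - H(Y) = 2.7206 - 1.7171 = 1.0035 bits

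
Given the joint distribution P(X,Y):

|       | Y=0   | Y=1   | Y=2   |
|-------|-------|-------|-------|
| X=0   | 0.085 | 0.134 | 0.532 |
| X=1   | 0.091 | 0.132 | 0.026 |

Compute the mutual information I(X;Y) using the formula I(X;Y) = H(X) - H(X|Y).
0.2162 bits

I(X;Y) = H(X) - H(X|Y)

Marginal of X (row sums):
  P(X=0) = 0.085 + 0.134 + 0.532 = 0.751
  P(X=1) = 0.091 + 0.132 + 0.026 = 0.249
H(X) = -[0.751·log₂(0.751) + 0.249·log₂(0.249)]
  = 0.31025 + 0.49944 = 0.80969 bits

Marginal of Y (column sums):
  P(Y=0) = 0.085 + 0.091 = 0.176
  P(Y=1) = 0.134 + 0.132 = 0.266
  P(Y=2) = 0.532 + 0.026 = 0.558
H(X|Y) = Σ_y P(y)·H(X|Y=y):
  Y=0: P(Y=0) = 0.176, P(X|Y=0) = (85/176, 91/176) → H(X|Y=0) = 0.99916
  Y=1: P(Y=1) = 0.266, P(X|Y=1) = (67/133, 66/133) → H(X|Y=1) = 0.99996
  Y=2: P(Y=2) = 0.558, P(X|Y=2) = (266/279, 13/279) → H(X|Y=2) = 0.27175
H(X|Y) = 0.176·0.99916 + 0.266·0.99996 + 0.558·0.27175 = 0.59348 bits

I(X;Y) = H(X) - H(X|Y) = 0.80969 - 0.59348 = 0.2162 bits

Cross-check via I(X;Y) = H(X) + H(Y) - H(X,Y): computing H(Y) from the column sums and H(X,Y) from the 6 cells in the same way gives H(Y) = 1.41896 bits and H(X,Y) = 2.01244 bits, so
I(X;Y) = 0.80969 + 1.41896 - 2.01244 = 0.2162 bits ✓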